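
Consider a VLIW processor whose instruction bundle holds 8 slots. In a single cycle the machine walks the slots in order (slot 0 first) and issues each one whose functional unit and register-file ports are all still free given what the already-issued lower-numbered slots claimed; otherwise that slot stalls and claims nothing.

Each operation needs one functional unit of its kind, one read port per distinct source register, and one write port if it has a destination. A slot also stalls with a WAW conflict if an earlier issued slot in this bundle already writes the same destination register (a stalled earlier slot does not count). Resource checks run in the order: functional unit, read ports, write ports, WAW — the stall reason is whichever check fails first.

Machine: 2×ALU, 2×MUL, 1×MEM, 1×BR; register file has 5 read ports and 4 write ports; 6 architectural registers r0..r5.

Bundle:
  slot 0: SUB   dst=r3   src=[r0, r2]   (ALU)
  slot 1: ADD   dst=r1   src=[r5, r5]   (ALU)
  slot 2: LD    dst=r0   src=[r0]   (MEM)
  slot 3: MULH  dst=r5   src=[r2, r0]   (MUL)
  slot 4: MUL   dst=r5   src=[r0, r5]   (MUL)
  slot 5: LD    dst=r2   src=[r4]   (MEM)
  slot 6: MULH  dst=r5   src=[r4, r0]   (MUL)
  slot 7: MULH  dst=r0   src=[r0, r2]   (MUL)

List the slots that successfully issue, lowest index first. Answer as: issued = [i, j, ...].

[0] ALU needs rd=2 wr=1: ok; after: ALU=1 MUL=2 MEM=1 BR=1, R=3, W=3
[1] ALU needs rd=1 wr=1: ok; after: ALU=0 MUL=2 MEM=1 BR=1, R=2, W=2
[2] MEM needs rd=1 wr=1: ok; after: ALU=0 MUL=2 MEM=0 BR=1, R=1, W=1
[3] MUL needs rd=2 wr=1: RD_PORT; after: ALU=0 MUL=2 MEM=0 BR=1, R=1, W=1
[4] MUL needs rd=2 wr=1: RD_PORT; after: ALU=0 MUL=2 MEM=0 BR=1, R=1, W=1
[5] MEM needs rd=1 wr=1: FU; after: ALU=0 MUL=2 MEM=0 BR=1, R=1, W=1
[6] MUL needs rd=2 wr=1: RD_PORT; after: ALU=0 MUL=2 MEM=0 BR=1, R=1, W=1
[7] MUL needs rd=2 wr=1: RD_PORT; after: ALU=0 MUL=2 MEM=0 BR=1, R=1, W=1

issued = [0, 1, 2]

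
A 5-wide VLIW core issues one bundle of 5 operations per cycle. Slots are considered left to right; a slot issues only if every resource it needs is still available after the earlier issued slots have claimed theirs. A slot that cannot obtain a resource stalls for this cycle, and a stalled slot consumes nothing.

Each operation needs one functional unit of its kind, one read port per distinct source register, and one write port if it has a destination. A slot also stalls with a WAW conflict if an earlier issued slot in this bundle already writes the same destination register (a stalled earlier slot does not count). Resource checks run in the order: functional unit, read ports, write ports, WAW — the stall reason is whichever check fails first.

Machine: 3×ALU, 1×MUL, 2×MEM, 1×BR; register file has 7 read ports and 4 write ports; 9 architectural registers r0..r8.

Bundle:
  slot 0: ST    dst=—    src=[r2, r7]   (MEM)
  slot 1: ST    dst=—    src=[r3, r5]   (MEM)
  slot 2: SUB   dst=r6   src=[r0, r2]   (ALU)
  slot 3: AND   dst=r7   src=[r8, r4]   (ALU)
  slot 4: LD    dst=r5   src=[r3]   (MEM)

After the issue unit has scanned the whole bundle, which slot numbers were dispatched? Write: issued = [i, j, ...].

  0. MEM ⇒ go  {3A/1Mu/1Ld/1B | 5r 4w}
  1. MEM ⇒ go  {3A/1Mu/0Ld/1B | 3r 4w}
  2. ALU→r6 ⇒ go  {2A/1Mu/0Ld/1B | 1r 3w}
  3. ALU→r7 ⇒ no(RD_PORT)  {2A/1Mu/0Ld/1B | 1r 3w}
  4. MEM→r5 ⇒ no(FU)  {2A/1Mu/0Ld/1B | 1r 3w}

issued = [0, 1, 2]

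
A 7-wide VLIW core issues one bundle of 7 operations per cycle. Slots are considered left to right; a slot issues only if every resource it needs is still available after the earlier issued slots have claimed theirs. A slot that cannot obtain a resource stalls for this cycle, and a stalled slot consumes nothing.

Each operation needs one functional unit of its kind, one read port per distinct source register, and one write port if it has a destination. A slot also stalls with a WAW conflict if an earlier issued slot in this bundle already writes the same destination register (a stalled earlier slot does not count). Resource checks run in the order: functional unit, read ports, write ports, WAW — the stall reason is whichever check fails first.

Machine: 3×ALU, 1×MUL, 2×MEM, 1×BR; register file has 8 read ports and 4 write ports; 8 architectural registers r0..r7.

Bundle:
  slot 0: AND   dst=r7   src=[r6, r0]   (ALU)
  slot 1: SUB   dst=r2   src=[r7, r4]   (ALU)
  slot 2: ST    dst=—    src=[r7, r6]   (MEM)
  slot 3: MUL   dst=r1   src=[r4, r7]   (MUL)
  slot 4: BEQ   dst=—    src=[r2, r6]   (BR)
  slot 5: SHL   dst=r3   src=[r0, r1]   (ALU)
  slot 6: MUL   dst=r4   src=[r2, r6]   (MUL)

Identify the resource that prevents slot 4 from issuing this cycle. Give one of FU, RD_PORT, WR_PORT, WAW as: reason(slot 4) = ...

reason(slot 4) = RD_PORT

#0 ALU src=r6,r0 dispatched  <A:2 Mu:1 Ld:2 B:1 rd:6 wr:3>
#1 ALU src=r7,r4 dispatched  <A:1 Mu:1 Ld:2 B:1 rd:4 wr:2>
#2 MEM src=r7,r6 dispatched  <A:1 Mu:1 Ld:1 B:1 rd:2 wr:2>
#3 MUL src=r4,r7 dispatched  <A:1 Mu:0 Ld:1 B:1 rd:0 wr:1>
#4 BR src=r2,r6 held:RD_PORT  <A:1 Mu:0 Ld:1 B:1 rd:0 wr:1>
#5 ALU src=r0,r1 held:RD_PORT  <A:1 Mu:0 Ld:1 B:1 rd:0 wr:1>
#6 MUL src=r2,r6 held:FU  <A:1 Mu:0 Ld:1 B:1 rd:0 wr:1>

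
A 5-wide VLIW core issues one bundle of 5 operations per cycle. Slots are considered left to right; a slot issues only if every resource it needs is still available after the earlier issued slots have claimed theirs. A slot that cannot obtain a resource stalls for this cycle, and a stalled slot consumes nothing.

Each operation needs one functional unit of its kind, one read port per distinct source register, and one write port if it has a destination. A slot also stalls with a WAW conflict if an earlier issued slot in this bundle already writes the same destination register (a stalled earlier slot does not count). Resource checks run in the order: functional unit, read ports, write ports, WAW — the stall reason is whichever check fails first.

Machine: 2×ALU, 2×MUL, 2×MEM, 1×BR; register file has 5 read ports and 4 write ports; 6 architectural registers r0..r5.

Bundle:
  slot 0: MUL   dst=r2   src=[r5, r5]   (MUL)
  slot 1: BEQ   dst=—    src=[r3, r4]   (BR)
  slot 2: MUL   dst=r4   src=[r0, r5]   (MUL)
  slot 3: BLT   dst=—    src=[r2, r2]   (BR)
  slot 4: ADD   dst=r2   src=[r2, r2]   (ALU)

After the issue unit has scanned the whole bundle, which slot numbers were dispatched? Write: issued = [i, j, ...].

issued = [0, 1, 2]

[0] MUL needs rd=1 wr=1: ok; after: ALU=2 MUL=1 MEM=2 BR=1, R=4, W=3
[1] BR needs rd=2 wr=0: ok; after: ALU=2 MUL=1 MEM=2 BR=0, R=2, W=3
[2] MUL needs rd=2 wr=1: ok; after: ALU=2 MUL=0 MEM=2 BR=0, R=0, W=2
[3] BR needs rd=1 wr=0: FU; after: ALU=2 MUL=0 MEM=2 BR=0, R=0, W=2
[4] ALU needs rd=1 wr=1: RD_PORT; after: ALU=2 MUL=0 MEM=2 BR=0, R=0, W=2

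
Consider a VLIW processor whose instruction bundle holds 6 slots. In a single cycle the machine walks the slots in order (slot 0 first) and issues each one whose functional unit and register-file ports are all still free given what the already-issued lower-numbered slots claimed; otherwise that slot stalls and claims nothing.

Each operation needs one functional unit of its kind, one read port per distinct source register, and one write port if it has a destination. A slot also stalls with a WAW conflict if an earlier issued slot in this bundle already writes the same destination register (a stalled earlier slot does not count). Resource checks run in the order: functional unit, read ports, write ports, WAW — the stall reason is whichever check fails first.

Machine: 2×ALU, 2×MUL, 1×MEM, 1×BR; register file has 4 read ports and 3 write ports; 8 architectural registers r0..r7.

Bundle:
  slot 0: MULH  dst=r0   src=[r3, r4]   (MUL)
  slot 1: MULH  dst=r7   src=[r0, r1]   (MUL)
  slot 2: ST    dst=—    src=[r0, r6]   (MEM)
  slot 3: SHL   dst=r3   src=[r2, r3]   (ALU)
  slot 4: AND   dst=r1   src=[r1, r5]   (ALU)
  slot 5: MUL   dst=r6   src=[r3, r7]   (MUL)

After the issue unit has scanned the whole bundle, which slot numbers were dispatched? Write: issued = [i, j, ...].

[0] MUL needs rd=2 wr=1: ok; after: ALU=2 MUL=1 MEM=1 BR=1, R=2, W=2
[1] MUL needs rd=2 wr=1: ok; after: ALU=2 MUL=0 MEM=1 BR=1, R=0, W=1
[2] MEM needs rd=2 wr=0: RD_PORT; after: ALU=2 MUL=0 MEM=1 BR=1, R=0, W=1
[3] ALU needs rd=2 wr=1: RD_PORT; after: ALU=2 MUL=0 MEM=1 BR=1, R=0, W=1
[4] ALU needs rd=2 wr=1: RD_PORT; after: ALU=2 MUL=0 MEM=1 BR=1, R=0, W=1
[5] MUL needs rd=2 wr=1: FU; after: ALU=2 MUL=0 MEM=1 BR=1, R=0, W=1

issued = [0, 1]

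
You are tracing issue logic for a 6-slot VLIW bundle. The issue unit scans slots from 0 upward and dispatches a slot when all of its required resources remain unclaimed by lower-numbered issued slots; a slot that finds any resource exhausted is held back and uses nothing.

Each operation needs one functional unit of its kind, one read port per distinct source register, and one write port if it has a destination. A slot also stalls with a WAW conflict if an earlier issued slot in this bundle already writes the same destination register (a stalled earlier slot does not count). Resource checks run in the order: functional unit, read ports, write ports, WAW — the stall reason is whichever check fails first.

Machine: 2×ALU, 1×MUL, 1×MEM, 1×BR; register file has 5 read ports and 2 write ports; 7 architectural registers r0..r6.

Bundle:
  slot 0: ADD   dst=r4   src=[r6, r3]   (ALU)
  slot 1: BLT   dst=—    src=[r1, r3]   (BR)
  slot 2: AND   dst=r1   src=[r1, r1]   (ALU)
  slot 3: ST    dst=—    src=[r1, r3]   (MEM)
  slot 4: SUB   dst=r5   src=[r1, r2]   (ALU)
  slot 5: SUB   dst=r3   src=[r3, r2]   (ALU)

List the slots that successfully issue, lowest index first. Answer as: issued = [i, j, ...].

#0 ALU src=r6,r3 dispatched  <A:1 Mu:1 Ld:1 B:1 rd:3 wr:1>
#1 BR src=r1,r3 dispatched  <A:1 Mu:1 Ld:1 B:0 rd:1 wr:1>
#2 ALU src=r1,r1 dispatched  <A:0 Mu:1 Ld:1 B:0 rd:0 wr:0>
#3 MEM src=r1,r3 held:RD_PORT  <A:0 Mu:1 Ld:1 B:0 rd:0 wr:0>
#4 ALU src=r1,r2 held:FU  <A:0 Mu:1 Ld:1 B:0 rd:0 wr:0>
#5 ALU src=r3,r2 held:FU  <A:0 Mu:1 Ld:1 B:0 rd:0 wr:0>

issued = [0, 1, 2]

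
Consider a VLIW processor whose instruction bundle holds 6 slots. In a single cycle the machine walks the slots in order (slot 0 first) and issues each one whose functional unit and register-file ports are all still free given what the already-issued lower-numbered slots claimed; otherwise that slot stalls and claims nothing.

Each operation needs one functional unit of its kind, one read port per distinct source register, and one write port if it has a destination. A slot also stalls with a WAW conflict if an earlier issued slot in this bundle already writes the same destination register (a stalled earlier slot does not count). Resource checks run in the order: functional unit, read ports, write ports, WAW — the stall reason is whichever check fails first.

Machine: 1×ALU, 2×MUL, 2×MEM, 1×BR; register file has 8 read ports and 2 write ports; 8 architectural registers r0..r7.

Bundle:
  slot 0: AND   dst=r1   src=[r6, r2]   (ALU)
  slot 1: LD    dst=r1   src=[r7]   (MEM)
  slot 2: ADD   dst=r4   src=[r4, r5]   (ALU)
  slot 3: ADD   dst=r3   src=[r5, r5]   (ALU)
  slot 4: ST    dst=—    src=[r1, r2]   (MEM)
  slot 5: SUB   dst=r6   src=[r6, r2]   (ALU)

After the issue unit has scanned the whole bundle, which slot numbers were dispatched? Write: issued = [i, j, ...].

#0 ALU src=r6,r2 dispatched  <A:0 Mu:2 Ld:2 B:1 rd:6 wr:1>
#1 MEM src=r7 held:WAW  <A:0 Mu:2 Ld:2 B:1 rd:6 wr:1>
#2 ALU src=r4,r5 held:FU  <A:0 Mu:2 Ld:2 B:1 rd:6 wr:1>
#3 ALU src=r5,r5 held:FU  <A:0 Mu:2 Ld:2 B:1 rd:6 wr:1>
#4 MEM src=r1,r2 dispatched  <A:0 Mu:2 Ld:1 B:1 rd:4 wr:1>
#5 ALU src=r6,r2 held:FU  <A:0 Mu:2 Ld:1 B:1 rd:4 wr:1>

issued = [0, 4]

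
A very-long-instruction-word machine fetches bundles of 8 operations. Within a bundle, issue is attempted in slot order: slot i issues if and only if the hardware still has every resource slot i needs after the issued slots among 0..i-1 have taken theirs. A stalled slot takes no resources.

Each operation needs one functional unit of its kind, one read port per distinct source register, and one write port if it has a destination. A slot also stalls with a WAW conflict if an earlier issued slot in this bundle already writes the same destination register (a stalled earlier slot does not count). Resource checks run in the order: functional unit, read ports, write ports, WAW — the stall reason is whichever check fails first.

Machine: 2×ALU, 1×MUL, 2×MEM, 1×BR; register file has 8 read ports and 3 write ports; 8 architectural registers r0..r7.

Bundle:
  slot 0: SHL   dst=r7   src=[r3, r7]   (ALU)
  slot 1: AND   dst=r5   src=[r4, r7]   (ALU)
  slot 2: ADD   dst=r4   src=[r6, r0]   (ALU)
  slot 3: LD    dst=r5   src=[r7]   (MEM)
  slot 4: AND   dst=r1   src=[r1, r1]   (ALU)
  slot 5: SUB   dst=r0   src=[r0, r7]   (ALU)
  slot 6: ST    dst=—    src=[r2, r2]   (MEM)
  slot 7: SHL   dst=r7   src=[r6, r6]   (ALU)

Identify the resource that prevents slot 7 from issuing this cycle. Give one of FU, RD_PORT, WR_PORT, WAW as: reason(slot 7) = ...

#0 ALU src=r3,r7 dispatched  <A:1 Mu:1 Ld:2 B:1 rd:6 wr:2>
#1 ALU src=r4,r7 dispatched  <A:0 Mu:1 Ld:2 B:1 rd:4 wr:1>
#2 ALU src=r6,r0 held:FU  <A:0 Mu:1 Ld:2 B:1 rd:4 wr:1>
#3 MEM src=r7 held:WAW  <A:0 Mu:1 Ld:2 B:1 rd:4 wr:1>
#4 ALU src=r1,r1 held:FU  <A:0 Mu:1 Ld:2 B:1 rd:4 wr:1>
#5 ALU src=r0,r7 held:FU  <A:0 Mu:1 Ld:2 B:1 rd:4 wr:1>
#6 MEM src=r2,r2 dispatched  <A:0 Mu:1 Ld:1 B:1 rd:3 wr:1>
#7 ALU src=r6,r6 held:FU  <A:0 Mu:1 Ld:1 B:1 rd:3 wr:1>

reason(slot 7) = FU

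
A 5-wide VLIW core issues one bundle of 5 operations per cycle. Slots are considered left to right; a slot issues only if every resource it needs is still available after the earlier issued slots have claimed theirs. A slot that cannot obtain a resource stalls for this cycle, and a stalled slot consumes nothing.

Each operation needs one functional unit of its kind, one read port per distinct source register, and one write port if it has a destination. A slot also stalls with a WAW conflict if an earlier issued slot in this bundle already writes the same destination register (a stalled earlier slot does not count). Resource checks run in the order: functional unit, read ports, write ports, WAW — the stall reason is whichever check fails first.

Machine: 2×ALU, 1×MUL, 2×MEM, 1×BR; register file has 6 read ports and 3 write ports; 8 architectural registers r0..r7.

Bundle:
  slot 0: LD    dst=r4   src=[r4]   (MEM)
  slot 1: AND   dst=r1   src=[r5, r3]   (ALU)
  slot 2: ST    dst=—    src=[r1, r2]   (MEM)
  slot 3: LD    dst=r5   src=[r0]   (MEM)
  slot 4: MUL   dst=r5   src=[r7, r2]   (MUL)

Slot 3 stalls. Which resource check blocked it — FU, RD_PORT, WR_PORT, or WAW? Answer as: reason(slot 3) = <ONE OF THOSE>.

reason(slot 3) = FU

slot 0 (MEM): ISSUE — free A2,Mu1,Ld1,B1 rp5 wp2
slot 1 (ALU): ISSUE — free A1,Mu1,Ld1,B1 rp3 wp1
slot 2 (MEM): ISSUE — free A1,Mu1,Ld0,B1 rp1 wp1
slot 3 (MEM): stall FU — free A1,Mu1,Ld0,B1 rp1 wp1
slot 4 (MUL): stall RD_PORT — free A1,Mu1,Ld0,B1 rp1 wp1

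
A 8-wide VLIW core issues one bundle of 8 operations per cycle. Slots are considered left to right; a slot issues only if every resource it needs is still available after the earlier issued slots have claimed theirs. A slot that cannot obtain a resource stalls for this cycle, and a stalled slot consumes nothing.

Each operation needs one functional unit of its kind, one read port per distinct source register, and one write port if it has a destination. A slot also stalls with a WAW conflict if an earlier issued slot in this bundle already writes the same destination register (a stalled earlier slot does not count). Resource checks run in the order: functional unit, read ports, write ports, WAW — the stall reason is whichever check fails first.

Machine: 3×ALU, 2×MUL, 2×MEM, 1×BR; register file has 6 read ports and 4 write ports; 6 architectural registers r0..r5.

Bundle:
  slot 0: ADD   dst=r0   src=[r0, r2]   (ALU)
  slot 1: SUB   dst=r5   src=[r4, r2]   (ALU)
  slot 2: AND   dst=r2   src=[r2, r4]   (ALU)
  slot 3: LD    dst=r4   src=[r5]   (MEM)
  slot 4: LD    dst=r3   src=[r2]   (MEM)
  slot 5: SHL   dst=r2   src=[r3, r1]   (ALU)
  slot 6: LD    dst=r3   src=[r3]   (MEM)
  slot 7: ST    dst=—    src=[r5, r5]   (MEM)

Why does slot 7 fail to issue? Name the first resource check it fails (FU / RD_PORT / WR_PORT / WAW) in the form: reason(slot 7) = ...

reason(slot 7) = RD_PORT

#0 ALU src=r0,r2 dispatched  <A:2 Mu:2 Ld:2 B:1 rd:4 wr:3>
#1 ALU src=r4,r2 dispatched  <A:1 Mu:2 Ld:2 B:1 rd:2 wr:2>
#2 ALU src=r2,r4 dispatched  <A:0 Mu:2 Ld:2 B:1 rd:0 wr:1>
#3 MEM src=r5 held:RD_PORT  <A:0 Mu:2 Ld:2 B:1 rd:0 wr:1>
#4 MEM src=r2 held:RD_PORT  <A:0 Mu:2 Ld:2 B:1 rd:0 wr:1>
#5 ALU src=r3,r1 held:FU  <A:0 Mu:2 Ld:2 B:1 rd:0 wr:1>
#6 MEM src=r3 held:RD_PORT  <A:0 Mu:2 Ld:2 B:1 rd:0 wr:1>
#7 MEM src=r5,r5 held:RD_PORT  <A:0 Mu:2 Ld:2 B:1 rd:0 wr:1>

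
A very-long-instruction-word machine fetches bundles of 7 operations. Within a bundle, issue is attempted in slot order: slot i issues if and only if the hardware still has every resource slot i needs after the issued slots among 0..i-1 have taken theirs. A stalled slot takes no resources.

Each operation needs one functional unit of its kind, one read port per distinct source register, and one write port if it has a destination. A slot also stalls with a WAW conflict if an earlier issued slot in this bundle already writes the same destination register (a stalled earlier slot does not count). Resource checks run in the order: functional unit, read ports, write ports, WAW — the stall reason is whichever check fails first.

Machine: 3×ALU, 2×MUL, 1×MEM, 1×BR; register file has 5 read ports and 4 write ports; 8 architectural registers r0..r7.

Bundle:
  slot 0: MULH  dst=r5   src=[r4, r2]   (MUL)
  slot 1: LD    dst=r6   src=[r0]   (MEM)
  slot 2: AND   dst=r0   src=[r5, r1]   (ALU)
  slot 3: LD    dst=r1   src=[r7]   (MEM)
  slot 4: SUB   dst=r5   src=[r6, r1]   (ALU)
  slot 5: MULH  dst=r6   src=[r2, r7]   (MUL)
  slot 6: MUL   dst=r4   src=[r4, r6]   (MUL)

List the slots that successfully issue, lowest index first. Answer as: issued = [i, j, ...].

(0) want 1×MUL +2rd +1wr — yes → AL3|MU1|ME1|BR1|rd3|wr3
(1) want 1×MEM +1rd +1wr — yes → AL3|MU1|ME0|BR1|rd2|wr2
(2) want 1×ALU +2rd +1wr — yes → AL2|MU1|ME0|BR1|rd0|wr1
(3) want 1×MEM +1rd +1wr — FU → AL2|MU1|ME0|BR1|rd0|wr1
(4) want 1×ALU +2rd +1wr — RD_PORT → AL2|MU1|ME0|BR1|rd0|wr1
(5) want 1×MUL +2rd +1wr — RD_PORT → AL2|MU1|ME0|BR1|rd0|wr1
(6) want 1×MUL +2rd +1wr — RD_PORT → AL2|MU1|ME0|BR1|rd0|wr1

issued = [0, 1, 2]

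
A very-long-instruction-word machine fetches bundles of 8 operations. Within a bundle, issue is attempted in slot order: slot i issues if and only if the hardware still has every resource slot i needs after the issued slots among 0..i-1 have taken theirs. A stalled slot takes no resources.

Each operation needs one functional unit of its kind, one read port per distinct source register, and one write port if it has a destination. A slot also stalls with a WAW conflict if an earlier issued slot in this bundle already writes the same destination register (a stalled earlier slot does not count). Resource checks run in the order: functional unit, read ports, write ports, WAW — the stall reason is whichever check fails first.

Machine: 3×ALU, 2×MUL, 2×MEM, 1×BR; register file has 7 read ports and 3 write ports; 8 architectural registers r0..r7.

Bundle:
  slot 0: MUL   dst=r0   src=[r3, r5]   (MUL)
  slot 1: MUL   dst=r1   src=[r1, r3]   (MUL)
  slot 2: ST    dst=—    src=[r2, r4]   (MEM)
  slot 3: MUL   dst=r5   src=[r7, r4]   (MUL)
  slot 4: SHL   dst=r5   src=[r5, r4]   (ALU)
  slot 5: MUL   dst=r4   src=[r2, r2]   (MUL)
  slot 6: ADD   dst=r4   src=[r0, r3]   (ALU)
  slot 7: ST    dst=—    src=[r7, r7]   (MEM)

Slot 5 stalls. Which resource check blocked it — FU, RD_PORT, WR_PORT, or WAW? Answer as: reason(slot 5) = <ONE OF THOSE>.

reason(slot 5) = FU

#0 MUL src=r3,r5 dispatched  <A:3 Mu:1 Ld:2 B:1 rd:5 wr:2>
#1 MUL src=r1,r3 dispatched  <A:3 Mu:0 Ld:2 B:1 rd:3 wr:1>
#2 MEM src=r2,r4 dispatched  <A:3 Mu:0 Ld:1 B:1 rd:1 wr:1>
#3 MUL src=r7,r4 held:FU  <A:3 Mu:0 Ld:1 B:1 rd:1 wr:1>
#4 ALU src=r5,r4 held:RD_PORT  <A:3 Mu:0 Ld:1 B:1 rd:1 wr:1>
#5 MUL src=r2,r2 held:FU  <A:3 Mu:0 Ld:1 B:1 rd:1 wr:1>
#6 ALU src=r0,r3 held:RD_PORT  <A:3 Mu:0 Ld:1 B:1 rd:1 wr:1>
#7 MEM src=r7,r7 dispatched  <A:3 Mu:0 Ld:0 B:1 rd:0 wr:1>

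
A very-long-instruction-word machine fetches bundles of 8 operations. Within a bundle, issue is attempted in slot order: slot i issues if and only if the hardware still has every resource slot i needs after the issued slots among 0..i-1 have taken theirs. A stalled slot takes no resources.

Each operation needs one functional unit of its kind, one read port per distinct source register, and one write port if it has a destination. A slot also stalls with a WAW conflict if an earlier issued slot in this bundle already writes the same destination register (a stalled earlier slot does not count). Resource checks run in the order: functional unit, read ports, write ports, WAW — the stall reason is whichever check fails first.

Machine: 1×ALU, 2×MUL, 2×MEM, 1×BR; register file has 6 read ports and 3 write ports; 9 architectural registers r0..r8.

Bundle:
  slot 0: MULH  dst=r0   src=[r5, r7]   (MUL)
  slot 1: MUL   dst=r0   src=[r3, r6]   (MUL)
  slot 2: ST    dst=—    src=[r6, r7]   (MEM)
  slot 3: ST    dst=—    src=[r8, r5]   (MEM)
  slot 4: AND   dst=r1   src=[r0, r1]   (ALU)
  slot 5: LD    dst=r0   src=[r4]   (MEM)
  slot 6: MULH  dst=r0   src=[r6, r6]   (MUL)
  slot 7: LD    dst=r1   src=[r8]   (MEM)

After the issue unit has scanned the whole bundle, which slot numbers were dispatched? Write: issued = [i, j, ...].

(0) want 1×MUL +2rd +1wr — yes → AL1|MU1|ME2|BR1|rd4|wr2
(1) want 1×MUL +2rd +1wr — WAW → AL1|MU1|ME2|BR1|rd4|wr2
(2) want 1×MEM +2rd +0wr — yes → AL1|MU1|ME1|BR1|rd2|wr2
(3) want 1×MEM +2rd +0wr — yes → AL1|MU1|ME0|BR1|rd0|wr2
(4) want 1×ALU +2rd +1wr — RD_PORT → AL1|MU1|ME0|BR1|rd0|wr2
(5) want 1×MEM +1rd +1wr — FU → AL1|MU1|ME0|BR1|rd0|wr2
(6) want 1×MUL +1rd +1wr — RD_PORT → AL1|MU1|ME0|BR1|rd0|wr2
(7) want 1×MEM +1rd +1wr — FU → AL1|MU1|ME0|BR1|rd0|wr2

issued = [0, 2, 3]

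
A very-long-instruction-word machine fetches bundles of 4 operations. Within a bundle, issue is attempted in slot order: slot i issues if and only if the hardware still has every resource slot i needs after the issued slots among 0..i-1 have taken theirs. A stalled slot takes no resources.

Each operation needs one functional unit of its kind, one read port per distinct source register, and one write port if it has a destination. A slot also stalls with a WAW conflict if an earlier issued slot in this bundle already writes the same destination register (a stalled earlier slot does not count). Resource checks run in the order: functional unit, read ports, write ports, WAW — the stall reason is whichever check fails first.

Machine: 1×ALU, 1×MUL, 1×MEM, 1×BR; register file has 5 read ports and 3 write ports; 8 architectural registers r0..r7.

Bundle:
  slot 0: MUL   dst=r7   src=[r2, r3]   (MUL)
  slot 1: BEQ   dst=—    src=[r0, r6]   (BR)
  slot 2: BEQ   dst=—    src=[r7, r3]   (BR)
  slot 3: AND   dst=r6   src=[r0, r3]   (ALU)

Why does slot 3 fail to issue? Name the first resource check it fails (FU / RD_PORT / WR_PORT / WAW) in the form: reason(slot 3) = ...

  0. MUL→r7 ⇒ go  {1A/0Mu/1Ld/1B | 3r 2w}
  1. BR ⇒ go  {1A/0Mu/1Ld/0B | 1r 2w}
  2. BR ⇒ no(FU)  {1A/0Mu/1Ld/0B | 1r 2w}
  3. ALU→r6 ⇒ no(RD_PORT)  {1A/0Mu/1Ld/0B | 1r 2w}

reason(slot 3) = RD_PORT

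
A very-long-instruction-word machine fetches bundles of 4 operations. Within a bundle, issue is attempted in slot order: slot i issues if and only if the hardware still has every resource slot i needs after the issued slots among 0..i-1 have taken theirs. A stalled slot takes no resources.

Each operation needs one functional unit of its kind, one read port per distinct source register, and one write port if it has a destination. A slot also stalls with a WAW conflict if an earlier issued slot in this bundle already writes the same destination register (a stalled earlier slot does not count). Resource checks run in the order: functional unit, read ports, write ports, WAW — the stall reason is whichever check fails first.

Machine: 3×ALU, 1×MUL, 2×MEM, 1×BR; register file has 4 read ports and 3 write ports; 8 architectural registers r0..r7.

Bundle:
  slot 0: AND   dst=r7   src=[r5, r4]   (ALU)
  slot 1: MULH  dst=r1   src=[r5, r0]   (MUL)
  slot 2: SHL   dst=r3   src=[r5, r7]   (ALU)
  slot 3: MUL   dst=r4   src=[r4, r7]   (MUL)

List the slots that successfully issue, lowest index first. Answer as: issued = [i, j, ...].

issued = [0, 1]

[0] ALU needs rd=2 wr=1: ok; after: ALU=2 MUL=1 MEM=2 BR=1, R=2, W=2
[1] MUL needs rd=2 wr=1: ok; after: ALU=2 MUL=0 MEM=2 BR=1, R=0, W=1
[2] ALU needs rd=2 wr=1: RD_PORT; after: ALU=2 MUL=0 MEM=2 BR=1, R=0, W=1
[3] MUL needs rd=2 wr=1: FU; after: ALU=2 MUL=0 MEM=2 BR=1, R=0, W=1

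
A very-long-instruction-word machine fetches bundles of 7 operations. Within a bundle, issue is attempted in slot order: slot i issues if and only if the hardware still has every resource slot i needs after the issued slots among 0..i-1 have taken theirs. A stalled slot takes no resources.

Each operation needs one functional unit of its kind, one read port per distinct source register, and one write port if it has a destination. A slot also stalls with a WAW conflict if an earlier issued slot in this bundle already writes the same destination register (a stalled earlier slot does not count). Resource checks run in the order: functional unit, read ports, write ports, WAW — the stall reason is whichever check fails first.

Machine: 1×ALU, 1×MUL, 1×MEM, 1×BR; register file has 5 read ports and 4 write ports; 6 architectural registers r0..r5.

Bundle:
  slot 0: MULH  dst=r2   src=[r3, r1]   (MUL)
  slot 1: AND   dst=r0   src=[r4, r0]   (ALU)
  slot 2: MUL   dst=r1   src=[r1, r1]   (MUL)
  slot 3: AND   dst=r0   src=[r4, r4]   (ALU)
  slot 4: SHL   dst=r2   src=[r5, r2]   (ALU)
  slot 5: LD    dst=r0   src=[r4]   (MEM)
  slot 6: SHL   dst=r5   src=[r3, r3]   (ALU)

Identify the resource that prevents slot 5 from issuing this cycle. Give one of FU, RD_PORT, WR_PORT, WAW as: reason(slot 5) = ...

reason(slot 5) = WAW

(0) want 1×MUL +2rd +1wr — yes → AL1|MU0|ME1|BR1|rd3|wr3
(1) want 1×ALU +2rd +1wr — yes → AL0|MU0|ME1|BR1|rd1|wr2
(2) want 1×MUL +1rd +1wr — FU → AL0|MU0|ME1|BR1|rd1|wr2
(3) want 1×ALU +1rd +1wr — FU → AL0|MU0|ME1|BR1|rd1|wr2
(4) want 1×ALU +2rd +1wr — FU → AL0|MU0|ME1|BR1|rd1|wr2
(5) want 1×MEM +1rd +1wr — WAW → AL0|MU0|ME1|BR1|rd1|wr2
(6) want 1×ALU +1rd +1wr — FU → AL0|MU0|ME1|BR1|rd1|wr2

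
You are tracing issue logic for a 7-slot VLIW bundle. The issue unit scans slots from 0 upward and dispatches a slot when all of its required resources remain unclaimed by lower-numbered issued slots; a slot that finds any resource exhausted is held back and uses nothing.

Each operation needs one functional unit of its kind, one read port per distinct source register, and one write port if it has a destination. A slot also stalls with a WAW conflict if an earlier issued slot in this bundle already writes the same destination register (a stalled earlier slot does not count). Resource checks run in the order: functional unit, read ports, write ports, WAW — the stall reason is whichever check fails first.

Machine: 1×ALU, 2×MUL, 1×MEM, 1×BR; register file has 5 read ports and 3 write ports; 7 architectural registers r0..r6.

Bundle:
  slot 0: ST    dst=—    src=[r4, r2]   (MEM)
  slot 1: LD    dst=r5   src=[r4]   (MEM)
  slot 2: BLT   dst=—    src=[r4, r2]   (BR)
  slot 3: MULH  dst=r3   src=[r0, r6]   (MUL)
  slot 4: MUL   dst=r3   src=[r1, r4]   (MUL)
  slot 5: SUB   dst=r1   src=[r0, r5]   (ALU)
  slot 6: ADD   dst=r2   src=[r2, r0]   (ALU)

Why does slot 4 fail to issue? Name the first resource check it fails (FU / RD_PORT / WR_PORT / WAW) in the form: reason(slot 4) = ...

reason(slot 4) = RD_PORT

[0] MEM needs rd=2 wr=0: ok; after: ALU=1 MUL=2 MEM=0 BR=1, R=3, W=3
[1] MEM needs rd=1 wr=1: FU; after: ALU=1 MUL=2 MEM=0 BR=1, R=3, W=3
[2] BR needs rd=2 wr=0: ok; after: ALU=1 MUL=2 MEM=0 BR=0, R=1, W=3
[3] MUL needs rd=2 wr=1: RD_PORT; after: ALU=1 MUL=2 MEM=0 BR=0, R=1, W=3
[4] MUL needs rd=2 wr=1: RD_PORT; after: ALU=1 MUL=2 MEM=0 BR=0, R=1, W=3
[5] ALU needs rd=2 wr=1: RD_PORT; after: ALU=1 MUL=2 MEM=0 BR=0, R=1, W=3
[6] ALU needs rd=2 wr=1: RD_PORT; after: ALU=1 MUL=2 MEM=0 BR=0, R=1, W=3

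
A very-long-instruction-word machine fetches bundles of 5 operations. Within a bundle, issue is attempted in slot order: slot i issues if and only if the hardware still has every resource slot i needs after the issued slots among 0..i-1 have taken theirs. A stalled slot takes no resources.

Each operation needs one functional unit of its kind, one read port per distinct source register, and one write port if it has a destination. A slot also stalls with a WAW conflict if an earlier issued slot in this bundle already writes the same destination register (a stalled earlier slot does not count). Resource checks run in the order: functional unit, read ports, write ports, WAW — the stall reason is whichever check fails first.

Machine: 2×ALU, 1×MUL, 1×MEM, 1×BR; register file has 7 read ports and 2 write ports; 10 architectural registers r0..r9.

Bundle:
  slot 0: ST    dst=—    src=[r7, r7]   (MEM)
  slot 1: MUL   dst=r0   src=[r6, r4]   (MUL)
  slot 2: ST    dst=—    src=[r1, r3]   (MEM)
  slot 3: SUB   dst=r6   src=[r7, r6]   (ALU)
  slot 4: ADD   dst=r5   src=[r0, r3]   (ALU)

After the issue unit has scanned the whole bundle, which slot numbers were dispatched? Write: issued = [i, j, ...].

slot 0 (MEM): ISSUE — free A2,Mu1,Ld0,B1 rp6 wp2
slot 1 (MUL): ISSUE — free A2,Mu0,Ld0,B1 rp4 wp1
slot 2 (MEM): stall FU — free A2,Mu0,Ld0,B1 rp4 wp1
slot 3 (ALU): ISSUE — free A1,Mu0,Ld0,B1 rp2 wp0
slot 4 (ALU): stall WR_PORT — free A1,Mu0,Ld0,B1 rp2 wp0

issued = [0, 1, 3]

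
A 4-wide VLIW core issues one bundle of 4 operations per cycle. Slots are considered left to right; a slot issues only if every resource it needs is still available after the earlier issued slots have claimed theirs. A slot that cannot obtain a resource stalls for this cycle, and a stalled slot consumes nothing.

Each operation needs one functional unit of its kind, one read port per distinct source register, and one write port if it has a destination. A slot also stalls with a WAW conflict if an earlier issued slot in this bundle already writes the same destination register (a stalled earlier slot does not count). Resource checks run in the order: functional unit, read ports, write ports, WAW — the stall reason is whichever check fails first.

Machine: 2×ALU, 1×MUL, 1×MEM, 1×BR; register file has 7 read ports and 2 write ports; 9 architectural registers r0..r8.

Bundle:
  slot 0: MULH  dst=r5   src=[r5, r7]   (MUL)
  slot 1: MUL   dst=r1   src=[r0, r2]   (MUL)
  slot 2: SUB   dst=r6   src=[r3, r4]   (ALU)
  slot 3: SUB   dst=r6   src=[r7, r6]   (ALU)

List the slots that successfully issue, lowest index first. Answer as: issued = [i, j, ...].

issued = [0, 2]

[0] MUL needs rd=2 wr=1: ok; after: ALU=2 MUL=0 MEM=1 BR=1, R=5, W=1
[1] MUL needs rd=2 wr=1: FU; after: ALU=2 MUL=0 MEM=1 BR=1, R=5, W=1
[2] ALU needs rd=2 wr=1: ok; after: ALU=1 MUL=0 MEM=1 BR=1, R=3, W=0
[3] ALU needs rd=2 wr=1: WR_PORT; after: ALU=1 MUL=0 MEM=1 BR=1, R=3, W=0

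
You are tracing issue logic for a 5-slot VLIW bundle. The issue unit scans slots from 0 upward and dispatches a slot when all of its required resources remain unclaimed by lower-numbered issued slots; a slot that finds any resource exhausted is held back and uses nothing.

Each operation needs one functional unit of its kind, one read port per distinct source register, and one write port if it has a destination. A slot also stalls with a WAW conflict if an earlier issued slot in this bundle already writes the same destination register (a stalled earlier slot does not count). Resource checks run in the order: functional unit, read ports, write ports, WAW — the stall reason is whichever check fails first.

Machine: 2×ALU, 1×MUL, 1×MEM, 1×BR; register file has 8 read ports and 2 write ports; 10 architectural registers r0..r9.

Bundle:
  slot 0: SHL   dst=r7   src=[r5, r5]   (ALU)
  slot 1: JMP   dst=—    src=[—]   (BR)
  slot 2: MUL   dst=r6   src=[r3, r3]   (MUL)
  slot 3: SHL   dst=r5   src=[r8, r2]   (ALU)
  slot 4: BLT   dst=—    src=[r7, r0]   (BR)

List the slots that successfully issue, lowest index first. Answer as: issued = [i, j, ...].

  0. ALU→r7 ⇒ go  {1A/1Mu/1Ld/1B | 7r 1w}
  1. BR ⇒ go  {1A/1Mu/1Ld/0B | 7r 1w}
  2. MUL→r6 ⇒ go  {1A/0Mu/1Ld/0B | 6r 0w}
  3. ALU→r5 ⇒ no(WR_PORT)  {1A/0Mu/1Ld/0B | 6r 0w}
  4. BR ⇒ no(FU)  {1A/0Mu/1Ld/0B | 6r 0w}

issued = [0, 1, 2]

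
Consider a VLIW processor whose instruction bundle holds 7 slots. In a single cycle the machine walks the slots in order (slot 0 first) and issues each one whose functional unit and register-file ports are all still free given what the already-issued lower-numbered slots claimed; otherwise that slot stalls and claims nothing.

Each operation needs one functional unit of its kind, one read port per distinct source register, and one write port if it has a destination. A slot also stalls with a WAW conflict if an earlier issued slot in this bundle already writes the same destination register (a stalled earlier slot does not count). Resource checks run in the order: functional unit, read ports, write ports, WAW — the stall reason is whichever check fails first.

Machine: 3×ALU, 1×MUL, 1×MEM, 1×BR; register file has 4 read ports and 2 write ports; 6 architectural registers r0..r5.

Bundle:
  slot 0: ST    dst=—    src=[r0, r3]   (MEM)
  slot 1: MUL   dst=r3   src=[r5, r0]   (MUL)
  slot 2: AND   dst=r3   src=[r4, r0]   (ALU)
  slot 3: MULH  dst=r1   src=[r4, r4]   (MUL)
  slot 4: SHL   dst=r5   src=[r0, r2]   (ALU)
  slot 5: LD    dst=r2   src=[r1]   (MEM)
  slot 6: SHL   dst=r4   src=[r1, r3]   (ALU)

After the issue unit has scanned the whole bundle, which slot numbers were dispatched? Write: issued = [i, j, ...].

issued = [0, 1]

[0] MEM needs rd=2 wr=0: ok; after: ALU=3 MUL=1 MEM=0 BR=1, R=2, W=2
[1] MUL needs rd=2 wr=1: ok; after: ALU=3 MUL=0 MEM=0 BR=1, R=0, W=1
[2] ALU needs rd=2 wr=1: RD_PORT; after: ALU=3 MUL=0 MEM=0 BR=1, R=0, W=1
[3] MUL needs rd=1 wr=1: FU; after: ALU=3 MUL=0 MEM=0 BR=1, R=0, W=1
[4] ALU needs rd=2 wr=1: RD_PORT; after: ALU=3 MUL=0 MEM=0 BR=1, R=0, W=1
[5] MEM needs rd=1 wr=1: FU; after: ALU=3 MUL=0 MEM=0 BR=1, R=0, W=1
[6] ALU needs rd=2 wr=1: RD_PORT; after: ALU=3 MUL=0 MEM=0 BR=1, R=0, W=1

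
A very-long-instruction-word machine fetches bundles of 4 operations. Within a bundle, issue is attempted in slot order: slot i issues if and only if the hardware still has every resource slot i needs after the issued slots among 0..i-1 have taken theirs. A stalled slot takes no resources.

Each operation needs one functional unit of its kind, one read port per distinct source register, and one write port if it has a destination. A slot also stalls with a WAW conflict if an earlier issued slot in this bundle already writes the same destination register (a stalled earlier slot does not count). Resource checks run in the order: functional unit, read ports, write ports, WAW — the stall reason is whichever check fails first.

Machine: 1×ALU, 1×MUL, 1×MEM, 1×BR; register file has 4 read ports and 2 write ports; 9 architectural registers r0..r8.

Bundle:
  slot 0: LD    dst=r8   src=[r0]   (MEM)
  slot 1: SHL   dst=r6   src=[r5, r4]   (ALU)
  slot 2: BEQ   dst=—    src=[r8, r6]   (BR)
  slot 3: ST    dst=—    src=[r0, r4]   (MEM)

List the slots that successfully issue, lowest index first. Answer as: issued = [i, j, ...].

(0) want 1×MEM +1rd +1wr — yes → AL1|MU1|ME0|BR1|rd3|wr1
(1) want 1×ALU +2rd +1wr — yes → AL0|MU1|ME0|BR1|rd1|wr0
(2) want 1×BR +2rd +0wr — RD_PORT → AL0|MU1|ME0|BR1|rd1|wr0
(3) want 1×MEM +2rd +0wr — FU → AL0|MU1|ME0|BR1|rd1|wr0

issued = [0, 1]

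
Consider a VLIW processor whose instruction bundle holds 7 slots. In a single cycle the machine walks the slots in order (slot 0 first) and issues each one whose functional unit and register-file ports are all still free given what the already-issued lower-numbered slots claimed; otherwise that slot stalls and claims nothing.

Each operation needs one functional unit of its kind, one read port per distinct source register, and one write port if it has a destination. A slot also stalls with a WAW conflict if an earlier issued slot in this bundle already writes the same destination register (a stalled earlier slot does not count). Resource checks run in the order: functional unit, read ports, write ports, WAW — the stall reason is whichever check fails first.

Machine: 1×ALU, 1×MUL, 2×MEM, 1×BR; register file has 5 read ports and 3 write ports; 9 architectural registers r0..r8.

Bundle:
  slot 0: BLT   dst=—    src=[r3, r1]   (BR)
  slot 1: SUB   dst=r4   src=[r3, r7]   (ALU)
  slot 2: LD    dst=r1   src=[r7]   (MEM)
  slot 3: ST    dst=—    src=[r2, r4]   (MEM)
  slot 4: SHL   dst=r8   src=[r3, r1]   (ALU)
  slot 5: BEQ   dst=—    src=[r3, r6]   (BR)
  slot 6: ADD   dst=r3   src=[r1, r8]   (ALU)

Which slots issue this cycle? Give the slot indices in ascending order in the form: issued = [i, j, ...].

#0 BR src=r3,r1 dispatched  <A:1 Mu:1 Ld:2 B:0 rd:3 wr:3>
#1 ALU src=r3,r7 dispatched  <A:0 Mu:1 Ld:2 B:0 rd:1 wr:2>
#2 MEM src=r7 dispatched  <A:0 Mu:1 Ld:1 B:0 rd:0 wr:1>
#3 MEM src=r2,r4 held:RD_PORT  <A:0 Mu:1 Ld:1 B:0 rd:0 wr:1>
#4 ALU src=r3,r1 held:FU  <A:0 Mu:1 Ld:1 B:0 rd:0 wr:1>
#5 BR src=r3,r6 held:FU  <A:0 Mu:1 Ld:1 B:0 rd:0 wr:1>
#6 ALU src=r1,r8 held:FU  <A:0 Mu:1 Ld:1 B:0 rd:0 wr:1>

issued = [0, 1, 2]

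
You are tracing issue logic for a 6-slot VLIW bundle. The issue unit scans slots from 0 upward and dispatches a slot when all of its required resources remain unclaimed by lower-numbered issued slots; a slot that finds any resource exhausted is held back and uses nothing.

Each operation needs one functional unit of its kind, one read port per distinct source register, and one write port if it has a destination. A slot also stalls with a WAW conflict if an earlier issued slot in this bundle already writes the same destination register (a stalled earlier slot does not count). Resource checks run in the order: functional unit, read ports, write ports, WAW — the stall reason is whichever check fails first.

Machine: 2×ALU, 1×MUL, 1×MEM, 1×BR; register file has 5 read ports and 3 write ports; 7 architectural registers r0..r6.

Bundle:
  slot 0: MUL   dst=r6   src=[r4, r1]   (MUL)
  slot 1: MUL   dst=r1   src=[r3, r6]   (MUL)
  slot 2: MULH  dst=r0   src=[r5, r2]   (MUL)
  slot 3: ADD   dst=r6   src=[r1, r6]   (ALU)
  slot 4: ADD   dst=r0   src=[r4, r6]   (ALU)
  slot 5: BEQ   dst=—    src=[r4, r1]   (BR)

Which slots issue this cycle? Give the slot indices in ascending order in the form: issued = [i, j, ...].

[0] MUL needs rd=2 wr=1: ok; after: ALU=2 MUL=0 MEM=1 BR=1, R=3, W=2
[1] MUL needs rd=2 wr=1: FU; after: ALU=2 MUL=0 MEM=1 BR=1, R=3, W=2
[2] MUL needs rd=2 wr=1: FU; after: ALU=2 MUL=0 MEM=1 BR=1, R=3, W=2
[3] ALU needs rd=2 wr=1: WAW; after: ALU=2 MUL=0 MEM=1 BR=1, R=3, W=2
[4] ALU needs rd=2 wr=1: ok; after: ALU=1 MUL=0 MEM=1 BR=1, R=1, W=1
[5] BR needs rd=2 wr=0: RD_PORT; after: ALU=1 MUL=0 MEM=1 BR=1, R=1, W=1

issued = [0, 4]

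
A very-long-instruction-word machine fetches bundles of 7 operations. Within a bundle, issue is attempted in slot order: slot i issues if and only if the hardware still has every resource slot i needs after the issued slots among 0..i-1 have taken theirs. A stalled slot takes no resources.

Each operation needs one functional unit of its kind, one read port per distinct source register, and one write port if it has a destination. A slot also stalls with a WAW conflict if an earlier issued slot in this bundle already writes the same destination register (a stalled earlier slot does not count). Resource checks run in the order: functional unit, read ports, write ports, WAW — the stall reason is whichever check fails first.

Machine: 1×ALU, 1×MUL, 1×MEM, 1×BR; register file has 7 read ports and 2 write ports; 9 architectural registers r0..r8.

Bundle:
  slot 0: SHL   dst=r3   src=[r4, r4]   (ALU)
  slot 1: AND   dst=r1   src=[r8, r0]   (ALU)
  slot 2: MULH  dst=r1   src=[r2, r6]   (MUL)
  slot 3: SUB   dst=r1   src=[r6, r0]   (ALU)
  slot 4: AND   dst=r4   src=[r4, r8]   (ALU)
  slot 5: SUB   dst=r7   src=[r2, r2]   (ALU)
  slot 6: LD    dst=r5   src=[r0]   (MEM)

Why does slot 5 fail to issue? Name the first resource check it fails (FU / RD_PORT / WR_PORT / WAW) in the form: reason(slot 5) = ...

  0. ALU→r3 ⇒ go  {0A/1Mu/1Ld/1B | 6r 1w}
  1. ALU→r1 ⇒ no(FU)  {0A/1Mu/1Ld/1B | 6r 1w}
  2. MUL→r1 ⇒ go  {0A/0Mu/1Ld/1B | 4r 0w}
  3. ALU→r1 ⇒ no(FU)  {0A/0Mu/1Ld/1B | 4r 0w}
  4. ALU→r4 ⇒ no(FU)  {0A/0Mu/1Ld/1B | 4r 0w}
  5. ALU→r7 ⇒ no(FU)  {0A/0Mu/1Ld/1B | 4r 0w}
  6. MEM→r5 ⇒ no(WR_PORT)  {0A/0Mu/1Ld/1B | 4r 0w}

reason(slot 5) = FU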